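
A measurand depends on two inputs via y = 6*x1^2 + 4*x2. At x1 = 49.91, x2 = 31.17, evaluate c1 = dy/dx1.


y = 6*x1^2 + 4*x2
dy/dx1 = 2*6*x1
Evaluate at x1 = 49.91: c1 = 12 * 49.91
c1 = 598.9200

598.9200


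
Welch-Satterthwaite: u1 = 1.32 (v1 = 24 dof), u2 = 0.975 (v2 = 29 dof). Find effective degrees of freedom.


uc = sqrt(u1^2 + u2^2) = sqrt(1.32^2 + 0.975^2) = 1.6410439
v_eff = uc^4 / (u1^4/v1 + u2^4/v2)
= 1.6410439^4 / (1.32^4/24 + 0.975^4/29)
= 7.2523841 / 0.15765989
v_eff = 46.0002

46.0002


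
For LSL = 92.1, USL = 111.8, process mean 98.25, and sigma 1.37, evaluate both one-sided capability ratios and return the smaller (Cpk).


Cpu = (USL - mean) / (3*sigma) = (111.8 - 98.25) / (3*1.37) = 3.2968
Cpl = (mean - LSL) / (3*sigma) = (98.25 - 92.1) / (3*1.37) = 1.4964
Cpk = min(Cpu, Cpl) = 1.4964

1.4964


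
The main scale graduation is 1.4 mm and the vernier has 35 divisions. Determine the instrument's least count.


LC = MSD / n_div
= 1.4 / 35
= 0.0400

0.0400


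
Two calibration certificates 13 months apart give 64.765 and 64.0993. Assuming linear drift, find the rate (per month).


rate = (v2 - v1) / months
= (64.0993 - 64.765) / 13
= -0.6657 / 13
= -0.0512

-0.0512


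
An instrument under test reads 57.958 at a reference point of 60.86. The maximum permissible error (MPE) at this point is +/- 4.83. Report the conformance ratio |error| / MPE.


e = indication - reference = 57.958 - 60.86 = -2.9020
|e| = 2.9020
ratio = |e| / MPE = 2.9020 / 4.83
ratio = 0.6008

0.6008


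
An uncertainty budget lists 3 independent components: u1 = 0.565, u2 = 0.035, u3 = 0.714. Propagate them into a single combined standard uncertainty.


uc = sqrt(0.565^2 + 0.035^2 + 0.714^2)
uc = sqrt(0.830246)
uc = 0.9112

0.9112


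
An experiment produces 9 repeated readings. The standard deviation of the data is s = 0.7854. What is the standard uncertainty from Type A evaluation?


u_A = s / sqrt(n)
u_A = 0.7854 / sqrt(9)
u_A = 0.7854 / 3
u_A = 0.2618

0.2618


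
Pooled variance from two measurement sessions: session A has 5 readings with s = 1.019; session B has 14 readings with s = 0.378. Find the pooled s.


s_p = sqrt(((n1-1)*s1^2 + (n2-1)*s2^2) / (n1+n2-2))
numerator = (5-1)*1.019^2 + (14-1)*0.378^2 = 4.153444 + 1.857492 = 6.010936
denominator = 5 + 14 - 2 = 17
s_p^2 = 6.010936 / 17 = 0.35358447
s_p = sqrt(0.35358447) = 0.5946

0.5946


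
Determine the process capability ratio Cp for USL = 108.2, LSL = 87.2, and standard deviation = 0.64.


Cp = (USL - LSL) / (6 * sigma)
= (108.2 - 87.2) / (6 * 0.64)
= 21.0000 / 3.8400
= 5.4688

5.4688


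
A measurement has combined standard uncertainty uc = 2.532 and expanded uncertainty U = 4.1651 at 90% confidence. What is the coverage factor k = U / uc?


k = U / uc
k = 4.1651 / 2.532
k = 1.645

1.645


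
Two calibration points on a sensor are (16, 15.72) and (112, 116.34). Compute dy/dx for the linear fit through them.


slope = (y2 - y1) / (x2 - x1)
= (116.34 - 15.72) / (112 - 16)
= 100.6200 / 96
= 1.0481

1.0481


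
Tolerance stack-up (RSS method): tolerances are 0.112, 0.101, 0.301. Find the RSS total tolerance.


RSS = sqrt(0.112^2 + 0.101^2 + 0.301^2)
= sqrt(0.113346)
= 0.3367

0.3367


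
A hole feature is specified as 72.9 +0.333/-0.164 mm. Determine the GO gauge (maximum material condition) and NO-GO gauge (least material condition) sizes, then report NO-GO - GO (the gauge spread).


GO = nominal - lower_tol (smallest hole = maximum material condition)
GO = 72.9 - 0.164 = 72.736
NO-GO = nominal + upper_tol (largest hole = least material condition)
NO-GO = 72.9 + 0.333 = 73.233
spread = NO-GO - GO = 73.233 - 72.736 = 0.4970

0.4970


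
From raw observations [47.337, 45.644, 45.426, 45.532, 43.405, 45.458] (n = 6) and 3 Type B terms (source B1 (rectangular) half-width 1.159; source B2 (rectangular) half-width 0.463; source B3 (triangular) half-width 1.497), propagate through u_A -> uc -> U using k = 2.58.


mean = (47.337 + 45.644 + 45.426 + 45.532 + 43.405 + 45.458) / 6 = 45.467
s = sqrt(sum((x - mean)^2)/(n-1)) = 1.247883
u_A = s / sqrt(n) = 1.247883 / sqrt(6) = 0.5094461
u_B1 = 1.159 / sqrt(3) = 0.66914896
u_B2 = 0.463 / sqrt(3) = 0.26731317
u_B3 = 1.497 / sqrt(6) = 0.61114769
uc = sqrt(0.5094461^2 + 0.66914896^2 + 0.26731317^2 + 0.61114769^2) = 1.0734307
U = k * uc = 2.58 * 1.0734307
U = 2.7695

2.7695


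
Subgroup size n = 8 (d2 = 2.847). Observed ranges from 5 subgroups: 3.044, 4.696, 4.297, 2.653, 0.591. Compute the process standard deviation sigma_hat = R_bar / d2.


R_bar = (3.044 + 4.696 + 4.297 + 2.653 + 0.591) / 5
R_bar = 15.281 / 5 = 3.0562
sigma_hat = R_bar / d2 = 3.0562 / 2.847 = 1.0735

1.0735


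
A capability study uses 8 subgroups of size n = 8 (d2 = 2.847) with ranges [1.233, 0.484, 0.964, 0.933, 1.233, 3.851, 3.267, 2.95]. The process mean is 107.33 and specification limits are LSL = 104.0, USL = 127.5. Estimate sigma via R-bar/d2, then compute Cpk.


R_bar = (1.233 + 0.484 + 0.964 + 0.933 + 1.233 + 3.851 + 3.267 + 2.95) / 8 = 1.864375
sigma = R_bar / d2 = 1.864375 / 2.847 = 0.65485599
Cp = (USL - LSL)/(6*sigma) = (127.5 - 104.0)/(6*0.65485599) = 5.9810
Cpu = (127.5 - 107.33)/(3*0.65485599) = 10.2669
Cpl = (107.33 - 104.0)/(3*0.65485599) = 1.6950
Cpk = min(Cpu, Cpl) = 1.6950

1.6950


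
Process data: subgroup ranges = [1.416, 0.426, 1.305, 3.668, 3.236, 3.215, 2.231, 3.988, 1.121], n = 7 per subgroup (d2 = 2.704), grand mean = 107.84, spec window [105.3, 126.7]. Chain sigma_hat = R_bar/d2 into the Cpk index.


R_bar = (1.416 + 0.426 + 1.305 + 3.668 + 3.236 + 3.215 + 2.231 + 3.988 + 1.121) / 9 = 2.2895556
sigma = R_bar / d2 = 2.2895556 / 2.704 = 0.84672914
Cp = (USL - LSL)/(6*sigma) = (126.7 - 105.3)/(6*0.84672914) = 4.2123
Cpu = (126.7 - 107.84)/(3*0.84672914) = 7.4246
Cpl = (107.84 - 105.3)/(3*0.84672914) = 0.9999
Cpk = min(Cpu, Cpl) = 0.9999

0.9999


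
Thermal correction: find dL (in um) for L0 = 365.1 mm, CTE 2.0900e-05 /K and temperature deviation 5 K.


dL = L * alpha * dT
= 365.1 * 2.0900e-05 * 5
= 0.0381530 mm
dL_um = 0.0381530 * 1000 = 38.1530 um

38.1530


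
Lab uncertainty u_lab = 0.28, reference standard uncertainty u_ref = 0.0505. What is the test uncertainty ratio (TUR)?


TUR = u_lab / u_ref
= 0.28 / 0.0505
= 5.5446

5.5446


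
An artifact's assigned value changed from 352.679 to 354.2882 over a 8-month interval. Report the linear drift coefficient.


rate = (v2 - v1) / months
= (354.2882 - 352.679) / 8
= 1.6092 / 8
= 0.2012

0.2012


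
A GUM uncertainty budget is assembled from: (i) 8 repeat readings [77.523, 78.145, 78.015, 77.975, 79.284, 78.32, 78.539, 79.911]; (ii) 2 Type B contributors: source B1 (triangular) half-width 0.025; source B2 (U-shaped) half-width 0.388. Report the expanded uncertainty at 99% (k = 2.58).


mean = (77.523 + 78.145 + 78.015 + 77.975 + 79.284 + 78.32 + 78.539 + 79.911) / 8 = 78.464
s = sqrt(sum((x - mean)^2)/(n-1)) = 0.77648788
u_A = s / sqrt(n) = 0.77648788 / sqrt(8) = 0.27452992
u_B1 = 0.025 / sqrt(6) = 0.010206207
u_B2 = 0.388 / sqrt(2) = 0.27435743
uc = sqrt(0.27452992^2 + 0.010206207^2 + 0.27435743^2) = 0.38825616
U = k * uc = 2.58 * 0.38825616
U = 1.0017

1.0017


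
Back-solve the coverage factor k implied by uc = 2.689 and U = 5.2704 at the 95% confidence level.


k = U / uc
k = 5.2704 / 2.689
k = 1.96

1.96


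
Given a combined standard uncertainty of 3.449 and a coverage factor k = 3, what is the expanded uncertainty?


U = k * uc
U = 3 * 3.449
U = 10.3470

10.3470


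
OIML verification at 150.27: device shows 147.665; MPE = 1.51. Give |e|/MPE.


e = indication - reference = 147.665 - 150.27 = -2.6050
|e| = 2.6050
ratio = |e| / MPE = 2.6050 / 1.51
ratio = 1.7252

1.7252


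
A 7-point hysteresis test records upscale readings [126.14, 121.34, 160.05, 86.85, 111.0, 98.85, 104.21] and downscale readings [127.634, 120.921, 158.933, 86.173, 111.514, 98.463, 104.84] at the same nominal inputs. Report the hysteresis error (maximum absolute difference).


|126.14 - 127.634| = 1.4940
|121.34 - 120.921| = 0.4190
|160.05 - 158.933| = 1.1170
|86.85 - 86.173| = 0.6770
|111.0 - 111.514| = 0.5140
|98.85 - 98.463| = 0.3870
|104.21 - 104.84| = 0.6300
hysteresis = max(diffs) = 1.4940

1.4940


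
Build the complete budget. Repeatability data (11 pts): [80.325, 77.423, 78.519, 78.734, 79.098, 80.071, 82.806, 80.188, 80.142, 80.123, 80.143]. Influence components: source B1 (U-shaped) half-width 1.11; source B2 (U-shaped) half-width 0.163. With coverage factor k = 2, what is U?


mean = (80.325 + 77.423 + 78.519 + 78.734 + 79.098 + 80.071 + 82.806 + 80.188 + 80.142 + 80.123 + 80.143) / 11 = 79.77927273
s = sqrt(sum((x - mean)^2)/(n-1)) = 1.3707703
u_A = s / sqrt(n) = 1.3707703 / sqrt(11) = 0.4133028
u_B1 = 1.11 / sqrt(2) = 0.78488853
u_B2 = 0.163 / sqrt(2) = 0.11525841
uc = sqrt(0.4133028^2 + 0.78488853^2 + 0.11525841^2) = 0.89451311
U = k * uc = 2 * 0.89451311
U = 1.7890

1.7890


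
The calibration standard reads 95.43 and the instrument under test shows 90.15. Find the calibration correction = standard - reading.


Correction = standard - reading
= 95.43 - 90.15
= 5.2800

5.2800


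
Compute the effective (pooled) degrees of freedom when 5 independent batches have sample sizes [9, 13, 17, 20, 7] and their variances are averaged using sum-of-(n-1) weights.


nu = sum_i (n_i - 1)
nu = ((9 - 1) + (13 - 1) + (17 - 1) + (20 - 1) + (7 - 1))
nu = 8 + 12 + 16 + 19 + 6
nu = 61

61


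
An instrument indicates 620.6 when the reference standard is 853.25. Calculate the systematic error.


Systematic error = measured - true
= 620.6 - 853.25
= -232.6500

-232.6500


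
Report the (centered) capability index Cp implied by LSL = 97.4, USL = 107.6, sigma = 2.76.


Cp = (USL - LSL) / (6 * sigma)
= (107.6 - 97.4) / (6 * 2.76)
= 10.2000 / 16.5600
= 0.6159

0.6159


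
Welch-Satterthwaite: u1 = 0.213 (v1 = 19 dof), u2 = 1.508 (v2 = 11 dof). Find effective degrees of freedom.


uc = sqrt(u1^2 + u2^2) = sqrt(0.213^2 + 1.508^2) = 1.5229685
v_eff = uc^4 / (u1^4/v1 + u2^4/v2)
= 1.5229685^4 / (0.213^4/19 + 1.508^4/11)
= 5.3797697 / 0.47023261
v_eff = 11.4407

11.4407


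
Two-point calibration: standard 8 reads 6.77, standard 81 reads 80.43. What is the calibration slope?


slope = (y2 - y1) / (x2 - x1)
= (80.43 - 6.77) / (81 - 8)
= 73.6600 / 73
= 1.0090

1.0090


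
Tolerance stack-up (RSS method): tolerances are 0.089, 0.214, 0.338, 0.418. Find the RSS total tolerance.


RSS = sqrt(0.089^2 + 0.214^2 + 0.338^2 + 0.418^2)
= sqrt(0.342685)
= 0.5854

0.5854


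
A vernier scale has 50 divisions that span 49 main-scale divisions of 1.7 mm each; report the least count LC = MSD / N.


LC = MSD / n_div
= 1.7 / 50
= 0.0340

0.0340


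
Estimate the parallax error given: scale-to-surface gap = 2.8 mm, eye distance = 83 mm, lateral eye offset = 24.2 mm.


error = h * offset / d
= 2.8 * 24.2 / 83
= 0.8164

0.8164


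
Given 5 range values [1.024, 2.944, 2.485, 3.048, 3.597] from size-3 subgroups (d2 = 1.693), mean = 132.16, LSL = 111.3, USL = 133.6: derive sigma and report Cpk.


R_bar = (1.024 + 2.944 + 2.485 + 3.048 + 3.597) / 5 = 2.6196
sigma = R_bar / d2 = 2.6196 / 1.693 = 1.5473125
Cp = (USL - LSL)/(6*sigma) = (133.6 - 111.3)/(6*1.5473125) = 2.4020
Cpu = (133.6 - 132.16)/(3*1.5473125) = 0.3102
Cpl = (132.16 - 111.3)/(3*1.5473125) = 4.4938
Cpk = min(Cpu, Cpl) = 0.3102

0.3102


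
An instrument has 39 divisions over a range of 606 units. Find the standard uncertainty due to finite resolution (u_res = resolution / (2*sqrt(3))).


resolution = range / divisions
resolution = 606 / 39 = 15.538462
u_res = resolution / (2*sqrt(3))
u_res = 15.538462 / 3.4641016
u_res = 4.4856

4.4856


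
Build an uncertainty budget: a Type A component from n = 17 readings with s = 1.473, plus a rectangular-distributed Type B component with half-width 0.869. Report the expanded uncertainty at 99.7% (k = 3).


u_A = s / sqrt(n) = 1.473 / sqrt(17) = 0.35725498
u_B = half_width / sqrt(3) = 0.869 / sqrt(3) = 0.50171738
uc = sqrt(u_A^2 + u_B^2) = sqrt(0.35725498^2 + 0.50171738^2) = 0.61591513
U = k * uc = 3 * 0.61591513
U = 1.8477

1.8477


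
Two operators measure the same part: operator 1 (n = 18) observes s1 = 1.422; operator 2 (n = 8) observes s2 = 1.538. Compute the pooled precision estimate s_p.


s_p = sqrt(((n1-1)*s1^2 + (n2-1)*s2^2) / (n1+n2-2))
numerator = (18-1)*1.422^2 + (8-1)*1.538^2 = 34.375428 + 16.558108 = 50.933536
denominator = 18 + 8 - 2 = 24
s_p^2 = 50.933536 / 24 = 2.1222307
s_p = sqrt(2.1222307) = 1.4568

1.4568


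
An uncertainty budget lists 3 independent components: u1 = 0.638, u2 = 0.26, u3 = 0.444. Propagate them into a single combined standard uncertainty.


uc = sqrt(0.638^2 + 0.26^2 + 0.444^2)
uc = sqrt(0.67178)
uc = 0.8196

0.8196


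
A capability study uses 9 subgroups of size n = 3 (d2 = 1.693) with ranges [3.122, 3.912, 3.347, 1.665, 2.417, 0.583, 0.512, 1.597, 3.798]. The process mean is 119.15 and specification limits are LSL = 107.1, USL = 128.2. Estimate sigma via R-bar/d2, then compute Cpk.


R_bar = (3.122 + 3.912 + 3.347 + 1.665 + 2.417 + 0.583 + 0.512 + 1.597 + 3.798) / 9 = 2.3281111
sigma = R_bar / d2 = 2.3281111 / 1.693 = 1.3751395
Cp = (USL - LSL)/(6*sigma) = (128.2 - 107.1)/(6*1.3751395) = 2.5573
Cpu = (128.2 - 119.15)/(3*1.3751395) = 2.1937
Cpl = (119.15 - 107.1)/(3*1.3751395) = 2.9209
Cpk = min(Cpu, Cpl) = 2.1937

2.1937


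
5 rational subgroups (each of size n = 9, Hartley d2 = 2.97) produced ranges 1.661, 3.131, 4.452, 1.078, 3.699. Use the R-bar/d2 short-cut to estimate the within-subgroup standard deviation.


R_bar = (1.661 + 3.131 + 4.452 + 1.078 + 3.699) / 5
R_bar = 14.021 / 5 = 2.8042
sigma_hat = R_bar / d2 = 2.8042 / 2.97 = 0.9442

0.9442


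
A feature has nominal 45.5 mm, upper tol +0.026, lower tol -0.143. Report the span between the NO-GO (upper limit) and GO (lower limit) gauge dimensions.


GO = nominal - lower_tol (smallest hole = maximum material condition)
GO = 45.5 - 0.143 = 45.357
NO-GO = nominal + upper_tol (largest hole = least material condition)
NO-GO = 45.5 + 0.026 = 45.526
spread = NO-GO - GO = 45.526 - 45.357 = 0.1690

0.1690


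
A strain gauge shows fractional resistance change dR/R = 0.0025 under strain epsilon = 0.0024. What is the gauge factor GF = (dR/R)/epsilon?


GF = (dR/R) / epsilon
= 0.0025 / 0.0024
= 1.0417

1.0417


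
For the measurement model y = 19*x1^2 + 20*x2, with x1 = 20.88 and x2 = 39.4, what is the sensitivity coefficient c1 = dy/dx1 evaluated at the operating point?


y = 19*x1^2 + 20*x2
dy/dx1 = 2*19*x1
Evaluate at x1 = 20.88: c1 = 38 * 20.88
c1 = 793.4400

793.4400


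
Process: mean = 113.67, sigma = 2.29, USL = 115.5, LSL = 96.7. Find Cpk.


Cpu = (USL - mean) / (3*sigma) = (115.5 - 113.67) / (3*2.29) = 0.2664
Cpl = (mean - LSL) / (3*sigma) = (113.67 - 96.7) / (3*2.29) = 2.4702
Cpk = min(Cpu, Cpl) = 0.2664

0.2664


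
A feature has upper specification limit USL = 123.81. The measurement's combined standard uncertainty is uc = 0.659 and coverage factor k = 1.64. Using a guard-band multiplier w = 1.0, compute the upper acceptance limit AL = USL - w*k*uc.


U = k * uc = 1.64 * 0.659 = 1.08076
guard band g = w * U = 1.0 * 1.08076 = 1.08076
AL = USL - g = 123.81 - 1.08076
AL = 122.7292

122.7292


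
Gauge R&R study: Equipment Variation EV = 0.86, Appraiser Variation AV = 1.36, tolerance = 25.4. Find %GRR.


GRR = sqrt(EV^2 + AV^2) = sqrt(0.86^2 + 1.36^2) = 1.6090991
%GRR = GRR / tol * 100 = 1.6090991 / 25.4 * 100
%GRR = 6.3350

6.3350


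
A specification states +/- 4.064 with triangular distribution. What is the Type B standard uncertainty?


u_B = half_width / sqrt(6)
u_B = 4.064 / 2.4494897
u_B = 1.6591

1.6591


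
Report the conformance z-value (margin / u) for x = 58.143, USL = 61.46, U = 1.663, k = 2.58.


u = U / k = 1.663 / 2.58 = 0.64457364
margin = |USL - x| = |61.46 - 58.143| = 3.317
z = margin / u = 3.317 / 0.64457364
z = 5.1460

5.1460


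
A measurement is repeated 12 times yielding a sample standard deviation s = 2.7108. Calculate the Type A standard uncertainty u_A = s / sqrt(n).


u_A = s / sqrt(n)
u_A = 2.7108 / sqrt(12)
u_A = 2.7108 / 3.4641016
u_A = 0.7825

0.7825


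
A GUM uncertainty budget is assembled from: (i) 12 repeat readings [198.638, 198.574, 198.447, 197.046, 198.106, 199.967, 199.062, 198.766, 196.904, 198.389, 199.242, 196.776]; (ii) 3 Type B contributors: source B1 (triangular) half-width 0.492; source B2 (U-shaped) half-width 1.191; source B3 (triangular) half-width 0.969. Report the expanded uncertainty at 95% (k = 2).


mean = (198.638 + 198.574 + 198.447 + 197.046 + 198.106 + 199.967 + 199.062 + 198.766 + 196.904 + 198.389 + 199.242 + 196.776) / 12 = 198.3264167
s = sqrt(sum((x - mean)^2)/(n-1)) = 0.9796137
u_A = s / sqrt(n) = 0.9796137 / sqrt(12) = 0.28279012
u_B1 = 0.492 / sqrt(6) = 0.20085816
u_B2 = 1.191 / sqrt(2) = 0.84216418
u_B3 = 0.969 / sqrt(6) = 0.39559259
uc = sqrt(0.28279012^2 + 0.20085816^2 + 0.84216418^2 + 0.39559259^2) = 0.99299963
U = k * uc = 2 * 0.99299963
U = 1.9860

1.9860


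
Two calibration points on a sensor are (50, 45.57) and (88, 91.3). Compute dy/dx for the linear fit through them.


slope = (y2 - y1) / (x2 - x1)
= (91.3 - 45.57) / (88 - 50)
= 45.7300 / 38
= 1.2034

1.2034


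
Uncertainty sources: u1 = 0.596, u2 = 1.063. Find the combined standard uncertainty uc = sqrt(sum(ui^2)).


uc = sqrt(0.596^2 + 1.063^2)
uc = sqrt(1.485185)
uc = 1.2187

1.2187


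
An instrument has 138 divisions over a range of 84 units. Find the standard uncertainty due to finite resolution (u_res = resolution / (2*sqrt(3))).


resolution = range / divisions
resolution = 84 / 138 = 0.60869565
u_res = resolution / (2*sqrt(3))
u_res = 0.60869565 / 3.4641016
u_res = 0.1757

0.1757


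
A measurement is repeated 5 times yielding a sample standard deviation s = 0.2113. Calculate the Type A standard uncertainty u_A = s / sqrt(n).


u_A = s / sqrt(n)
u_A = 0.2113 / sqrt(5)
u_A = 0.2113 / 2.236068
u_A = 0.0945

0.0945


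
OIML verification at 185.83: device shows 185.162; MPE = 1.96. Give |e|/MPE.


e = indication - reference = 185.162 - 185.83 = -0.6680
|e| = 0.6680
ratio = |e| / MPE = 0.6680 / 1.96
ratio = 0.3408

0.3408


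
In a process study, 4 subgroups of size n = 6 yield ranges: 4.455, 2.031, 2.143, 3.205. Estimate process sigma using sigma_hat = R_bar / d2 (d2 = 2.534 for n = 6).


R_bar = (4.455 + 2.031 + 2.143 + 3.205) / 4
R_bar = 11.834 / 4 = 2.9585
sigma_hat = R_bar / d2 = 2.9585 / 2.534 = 1.1675

1.1675


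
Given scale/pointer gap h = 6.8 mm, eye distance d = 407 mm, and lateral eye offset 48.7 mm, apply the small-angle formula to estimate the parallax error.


error = h * offset / d
= 6.8 * 48.7 / 407
= 0.8137

0.8137


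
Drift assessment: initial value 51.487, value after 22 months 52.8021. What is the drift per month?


rate = (v2 - v1) / months
= (52.8021 - 51.487) / 22
= 1.3151 / 22
= 0.0598

0.0598


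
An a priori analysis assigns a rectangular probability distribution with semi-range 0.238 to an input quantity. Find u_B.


u_B = half_width / sqrt(3)
u_B = 0.238 / 1.7320508
u_B = 0.1374

0.1374


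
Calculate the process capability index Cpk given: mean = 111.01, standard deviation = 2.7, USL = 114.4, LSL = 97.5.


Cpu = (USL - mean) / (3*sigma) = (114.4 - 111.01) / (3*2.7) = 0.4185
Cpl = (mean - LSL) / (3*sigma) = (111.01 - 97.5) / (3*2.7) = 1.6679
Cpk = min(Cpu, Cpl) = 0.4185

0.4185


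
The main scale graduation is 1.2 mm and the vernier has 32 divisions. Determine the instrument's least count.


LC = MSD / n_div
= 1.2 / 32
= 0.0375

0.0375


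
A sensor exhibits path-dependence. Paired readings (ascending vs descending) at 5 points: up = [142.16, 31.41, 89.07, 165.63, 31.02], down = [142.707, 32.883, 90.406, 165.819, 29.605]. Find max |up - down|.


|142.16 - 142.707| = 0.5470
|31.41 - 32.883| = 1.4730
|89.07 - 90.406| = 1.3360
|165.63 - 165.819| = 0.1890
|31.02 - 29.605| = 1.4150
hysteresis = max(diffs) = 1.4730

1.4730


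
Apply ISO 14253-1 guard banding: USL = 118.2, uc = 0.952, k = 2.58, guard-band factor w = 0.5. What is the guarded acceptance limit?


U = k * uc = 2.58 * 0.952 = 2.45616
guard band g = w * U = 0.5 * 2.45616 = 1.22808
AL = USL - g = 118.2 - 1.22808
AL = 116.9719

116.9719


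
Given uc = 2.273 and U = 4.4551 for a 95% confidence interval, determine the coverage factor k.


k = U / uc
k = 4.4551 / 2.273
k = 1.96

1.96


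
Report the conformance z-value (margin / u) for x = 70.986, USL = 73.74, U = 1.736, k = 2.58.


u = U / k = 1.736 / 2.58 = 0.67286822
margin = |USL - x| = |73.74 - 70.986| = 2.754
z = margin / u = 2.754 / 0.67286822
z = 4.0929

4.0929


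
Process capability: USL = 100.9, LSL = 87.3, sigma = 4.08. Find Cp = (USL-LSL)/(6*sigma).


Cp = (USL - LSL) / (6 * sigma)
= (100.9 - 87.3) / (6 * 4.08)
= 13.6000 / 24.4800
= 0.5556

0.5556


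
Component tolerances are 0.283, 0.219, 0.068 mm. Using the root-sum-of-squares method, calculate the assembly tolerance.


RSS = sqrt(0.283^2 + 0.219^2 + 0.068^2)
= sqrt(0.132674)
= 0.3642

0.3642


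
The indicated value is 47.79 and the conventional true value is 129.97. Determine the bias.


Systematic error = measured - true
= 47.79 - 129.97
= -82.1800

-82.1800


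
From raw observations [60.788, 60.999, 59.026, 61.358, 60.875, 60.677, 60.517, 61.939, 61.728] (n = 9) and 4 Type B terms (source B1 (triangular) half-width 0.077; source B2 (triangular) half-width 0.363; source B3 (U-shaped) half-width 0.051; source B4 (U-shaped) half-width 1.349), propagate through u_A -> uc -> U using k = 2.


mean = (60.788 + 60.999 + 59.026 + 61.358 + 60.875 + 60.677 + 60.517 + 61.939 + 61.728) / 9 = 60.87855556
s = sqrt(sum((x - mean)^2)/(n-1)) = 0.8442448
u_A = s / sqrt(n) = 0.8442448 / sqrt(9) = 0.28141493
u_B1 = 0.077 / sqrt(6) = 0.031435118
u_B2 = 0.363 / sqrt(6) = 0.14819413
u_B3 = 0.051 / sqrt(2) = 0.036062446
u_B4 = 1.349 / sqrt(2) = 0.95388705
uc = sqrt(0.28141493^2 + 0.031435118^2 + 0.14819413^2 + 0.036062446^2 + 0.95388705^2) = 1.0066504
U = k * uc = 2 * 1.0066504
U = 2.0133

2.0133


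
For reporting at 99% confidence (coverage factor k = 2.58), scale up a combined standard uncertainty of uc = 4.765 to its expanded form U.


U = k * uc
U = 2.58 * 4.765
U = 12.2937

12.2937


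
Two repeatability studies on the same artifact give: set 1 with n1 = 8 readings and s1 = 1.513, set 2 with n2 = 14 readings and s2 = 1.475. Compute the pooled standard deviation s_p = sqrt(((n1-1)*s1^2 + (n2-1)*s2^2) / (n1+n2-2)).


s_p = sqrt(((n1-1)*s1^2 + (n2-1)*s2^2) / (n1+n2-2))
numerator = (8-1)*1.513^2 + (14-1)*1.475^2 = 16.024183 + 28.283125 = 44.307308
denominator = 8 + 14 - 2 = 20
s_p^2 = 44.307308 / 20 = 2.2153654
s_p = sqrt(2.2153654) = 1.4884

1.4884


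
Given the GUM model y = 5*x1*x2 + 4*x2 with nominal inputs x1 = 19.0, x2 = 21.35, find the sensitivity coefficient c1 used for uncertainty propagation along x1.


y = 5*x1*x2 + 4*x2
dy/dx1 = 5*x2
Evaluate at x2 = 21.35: c1 = 5 * 21.35
c1 = 106.7500

106.7500


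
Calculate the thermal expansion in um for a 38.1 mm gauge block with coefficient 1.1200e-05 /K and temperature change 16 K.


dL = L * alpha * dT
= 38.1 * 1.1200e-05 * 16
= 0.0068275 mm
dL_um = 0.0068275 * 1000 = 6.8275 um

6.8275


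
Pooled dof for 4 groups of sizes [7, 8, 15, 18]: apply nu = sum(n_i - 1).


nu = sum_i (n_i - 1)
nu = ((7 - 1) + (8 - 1) + (15 - 1) + (18 - 1))
nu = 6 + 7 + 14 + 17
nu = 44

44


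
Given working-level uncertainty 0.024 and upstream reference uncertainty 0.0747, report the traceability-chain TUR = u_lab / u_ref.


TUR = u_lab / u_ref
= 0.024 / 0.0747
= 0.3213

0.3213


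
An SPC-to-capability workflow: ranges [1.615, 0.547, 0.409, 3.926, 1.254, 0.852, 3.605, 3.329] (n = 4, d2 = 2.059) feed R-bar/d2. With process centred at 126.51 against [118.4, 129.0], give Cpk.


R_bar = (1.615 + 0.547 + 0.409 + 3.926 + 1.254 + 0.852 + 3.605 + 3.329) / 8 = 1.942125
sigma = R_bar / d2 = 1.942125 / 2.059 = 0.94323701
Cp = (USL - LSL)/(6*sigma) = (129.0 - 118.4)/(6*0.94323701) = 1.8730
Cpu = (129.0 - 126.51)/(3*0.94323701) = 0.8799
Cpl = (126.51 - 118.4)/(3*0.94323701) = 2.8660
Cpk = min(Cpu, Cpl) = 0.8799

0.8799


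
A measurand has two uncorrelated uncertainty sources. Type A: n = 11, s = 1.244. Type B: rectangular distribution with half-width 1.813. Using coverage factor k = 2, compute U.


u_A = s / sqrt(n) = 1.244 / sqrt(11) = 0.37508011
u_B = half_width / sqrt(3) = 1.813 / sqrt(3) = 1.046736
uc = sqrt(u_A^2 + u_B^2) = sqrt(0.37508011^2 + 1.046736^2) = 1.1119089
U = k * uc = 2 * 1.1119089
U = 2.2238

2.2238


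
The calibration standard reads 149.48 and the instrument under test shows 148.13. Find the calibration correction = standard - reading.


Correction = standard - reading
= 149.48 - 148.13
= 1.3500

1.3500


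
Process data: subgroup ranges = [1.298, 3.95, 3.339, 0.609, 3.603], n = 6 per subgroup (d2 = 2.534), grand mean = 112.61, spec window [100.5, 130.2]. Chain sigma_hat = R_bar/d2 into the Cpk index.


R_bar = (1.298 + 3.95 + 3.339 + 0.609 + 3.603) / 5 = 2.5598
sigma = R_bar / d2 = 2.5598 / 2.534 = 1.0101815
Cp = (USL - LSL)/(6*sigma) = (130.2 - 100.5)/(6*1.0101815) = 4.9001
Cpu = (130.2 - 112.61)/(3*1.0101815) = 5.8042
Cpl = (112.61 - 100.5)/(3*1.0101815) = 3.9960
Cpk = min(Cpu, Cpl) = 3.9960

3.9960


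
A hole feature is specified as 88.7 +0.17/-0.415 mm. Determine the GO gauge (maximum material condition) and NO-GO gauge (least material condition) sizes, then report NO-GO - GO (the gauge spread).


GO = nominal - lower_tol (smallest hole = maximum material condition)
GO = 88.7 - 0.415 = 88.285
NO-GO = nominal + upper_tol (largest hole = least material condition)
NO-GO = 88.7 + 0.17 = 88.87
spread = NO-GO - GO = 88.87 - 88.285 = 0.5850

0.5850


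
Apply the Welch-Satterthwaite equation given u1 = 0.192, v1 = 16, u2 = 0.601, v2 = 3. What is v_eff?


uc = sqrt(u1^2 + u2^2) = sqrt(0.192^2 + 0.601^2) = 0.63092393
v_eff = uc^4 / (u1^4/v1 + u2^4/v2)
= 0.63092393^4 / (0.192^4/16 + 0.601^4/3)
= 0.15845575 / 0.043573655
v_eff = 3.6365

3.6365


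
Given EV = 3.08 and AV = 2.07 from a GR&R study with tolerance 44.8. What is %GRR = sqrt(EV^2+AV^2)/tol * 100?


GRR = sqrt(EV^2 + AV^2) = sqrt(3.08^2 + 2.07^2) = 3.7109702
%GRR = GRR / tol * 100 = 3.7109702 / 44.8 * 100
%GRR = 8.2834

8.2834


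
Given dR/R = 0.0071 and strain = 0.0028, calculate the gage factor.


GF = (dR/R) / epsilon
= 0.0071 / 0.0028
= 2.5357

2.5357


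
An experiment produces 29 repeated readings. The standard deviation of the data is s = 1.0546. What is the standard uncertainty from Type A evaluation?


u_A = s / sqrt(n)
u_A = 1.0546 / sqrt(29)
u_A = 1.0546 / 5.3851648
u_A = 0.1958

0.1958


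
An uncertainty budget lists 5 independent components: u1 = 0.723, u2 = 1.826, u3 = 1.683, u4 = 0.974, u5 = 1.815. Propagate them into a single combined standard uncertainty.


uc = sqrt(0.723^2 + 1.826^2 + 1.683^2 + 0.974^2 + 1.815^2)
uc = sqrt(10.932395)
uc = 3.3064

3.3064


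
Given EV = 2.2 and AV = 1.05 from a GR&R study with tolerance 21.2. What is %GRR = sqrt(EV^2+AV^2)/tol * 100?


GRR = sqrt(EV^2 + AV^2) = sqrt(2.2^2 + 1.05^2) = 2.4377243
%GRR = GRR / tol * 100 = 2.4377243 / 21.2 * 100
%GRR = 11.4987

11.4987


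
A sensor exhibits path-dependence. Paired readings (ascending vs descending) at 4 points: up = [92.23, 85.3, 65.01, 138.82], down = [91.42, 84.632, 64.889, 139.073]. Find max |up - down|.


|92.23 - 91.42| = 0.8100
|85.3 - 84.632| = 0.6680
|65.01 - 64.889| = 0.1210
|138.82 - 139.073| = 0.2530
hysteresis = max(diffs) = 0.8100

0.8100


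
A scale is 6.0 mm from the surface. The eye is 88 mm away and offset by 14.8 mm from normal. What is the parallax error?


error = h * offset / d
= 6.0 * 14.8 / 88
= 1.0091

1.0091


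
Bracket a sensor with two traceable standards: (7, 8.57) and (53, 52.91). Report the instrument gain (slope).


slope = (y2 - y1) / (x2 - x1)
= (52.91 - 8.57) / (53 - 7)
= 44.3400 / 46
= 0.9639

0.9639


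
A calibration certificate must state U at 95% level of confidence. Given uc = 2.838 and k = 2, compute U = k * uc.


U = k * uc
U = 2 * 2.838
U = 5.6760

5.6760


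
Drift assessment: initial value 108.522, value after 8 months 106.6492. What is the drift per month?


rate = (v2 - v1) / months
= (106.6492 - 108.522) / 8
= -1.8728 / 8
= -0.2341

-0.2341


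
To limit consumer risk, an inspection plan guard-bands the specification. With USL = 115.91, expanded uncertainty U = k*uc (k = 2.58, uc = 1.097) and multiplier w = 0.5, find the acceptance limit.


U = k * uc = 2.58 * 1.097 = 2.83026
guard band g = w * U = 0.5 * 2.83026 = 1.41513
AL = USL - g = 115.91 - 1.41513
AL = 114.4949

114.4949


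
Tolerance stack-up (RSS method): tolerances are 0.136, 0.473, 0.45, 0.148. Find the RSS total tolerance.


RSS = sqrt(0.136^2 + 0.473^2 + 0.45^2 + 0.148^2)
= sqrt(0.466629)
= 0.6831

0.6831


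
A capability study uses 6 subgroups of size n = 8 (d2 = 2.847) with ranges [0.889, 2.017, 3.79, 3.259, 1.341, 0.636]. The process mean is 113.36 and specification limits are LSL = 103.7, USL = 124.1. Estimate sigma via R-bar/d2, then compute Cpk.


R_bar = (0.889 + 2.017 + 3.79 + 3.259 + 1.341 + 0.636) / 6 = 1.9886667
sigma = R_bar / d2 = 1.9886667 / 2.847 = 0.69851307
Cp = (USL - LSL)/(6*sigma) = (124.1 - 103.7)/(6*0.69851307) = 4.8675
Cpu = (124.1 - 113.36)/(3*0.69851307) = 5.1252
Cpl = (113.36 - 103.7)/(3*0.69851307) = 4.6098
Cpk = min(Cpu, Cpl) = 4.6098

4.6098


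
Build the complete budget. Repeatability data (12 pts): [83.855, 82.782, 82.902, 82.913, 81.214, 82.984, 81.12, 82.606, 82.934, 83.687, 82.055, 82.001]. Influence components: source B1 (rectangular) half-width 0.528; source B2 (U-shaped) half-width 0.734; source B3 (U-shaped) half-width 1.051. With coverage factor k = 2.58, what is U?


mean = (83.855 + 82.782 + 82.902 + 82.913 + 81.214 + 82.984 + 81.12 + 82.606 + 82.934 + 83.687 + 82.055 + 82.001) / 12 = 82.58775
s = sqrt(sum((x - mean)^2)/(n-1)) = 0.85298195
u_A = s / sqrt(n) = 0.85298195 / sqrt(12) = 0.24623468
u_B1 = 0.528 / sqrt(3) = 0.30484094
u_B2 = 0.734 / sqrt(2) = 0.51901638
u_B3 = 1.051 / sqrt(2) = 0.74316923
uc = sqrt(0.24623468^2 + 0.30484094^2 + 0.51901638^2 + 0.74316923^2) = 0.9875414
U = k * uc = 2.58 * 0.9875414
U = 2.5479

2.5479


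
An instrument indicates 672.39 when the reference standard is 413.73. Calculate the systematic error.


Systematic error = measured - true
= 672.39 - 413.73
= 258.6600

258.6600


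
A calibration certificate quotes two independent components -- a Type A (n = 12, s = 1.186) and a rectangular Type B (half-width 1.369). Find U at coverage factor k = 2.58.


u_A = s / sqrt(n) = 1.186 / sqrt(12) = 0.34236871
u_B = half_width / sqrt(3) = 1.369 / sqrt(3) = 0.79039252
uc = sqrt(u_A^2 + u_B^2) = sqrt(0.34236871^2 + 0.79039252^2) = 0.86135746
U = k * uc = 2.58 * 0.86135746
U = 2.2223

2.2223


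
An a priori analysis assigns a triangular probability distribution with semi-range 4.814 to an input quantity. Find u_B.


u_B = half_width / sqrt(6)
u_B = 4.814 / 2.4494897
u_B = 1.9653

1.9653


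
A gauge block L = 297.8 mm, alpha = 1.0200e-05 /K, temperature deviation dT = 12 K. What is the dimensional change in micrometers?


dL = L * alpha * dT
= 297.8 * 1.0200e-05 * 12
= 0.0364507 mm
dL_um = 0.0364507 * 1000 = 36.4507 um

36.4507


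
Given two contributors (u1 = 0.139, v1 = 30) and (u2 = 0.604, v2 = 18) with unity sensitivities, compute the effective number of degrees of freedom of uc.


uc = sqrt(u1^2 + u2^2) = sqrt(0.139^2 + 0.604^2) = 0.61978787
v_eff = uc^4 / (u1^4/v1 + u2^4/v2)
= 0.61978787^4 / (0.139^4/30 + 0.604^4/18)
= 0.14756124 / 0.0074063719
v_eff = 19.9236

19.9236


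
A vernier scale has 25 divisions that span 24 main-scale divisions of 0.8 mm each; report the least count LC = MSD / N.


LC = MSD / n_div
= 0.8 / 25
= 0.0320

0.0320


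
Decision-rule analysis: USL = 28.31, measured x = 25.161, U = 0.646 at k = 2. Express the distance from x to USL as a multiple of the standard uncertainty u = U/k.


u = U / k = 0.646 / 2 = 0.323
margin = |USL - x| = |28.31 - 25.161| = 3.149
z = margin / u = 3.149 / 0.323
z = 9.7492

9.7492


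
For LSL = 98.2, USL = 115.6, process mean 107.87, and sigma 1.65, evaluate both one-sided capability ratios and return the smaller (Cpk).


Cpu = (USL - mean) / (3*sigma) = (115.6 - 107.87) / (3*1.65) = 1.5616
Cpl = (mean - LSL) / (3*sigma) = (107.87 - 98.2) / (3*1.65) = 1.9535
Cpk = min(Cpu, Cpl) = 1.5616

1.5616


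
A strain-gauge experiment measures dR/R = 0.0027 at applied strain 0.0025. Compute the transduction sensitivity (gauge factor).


GF = (dR/R) / epsilon
= 0.0027 / 0.0025
= 1.0800

1.0800


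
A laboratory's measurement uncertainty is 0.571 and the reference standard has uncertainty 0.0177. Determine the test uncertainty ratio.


TUR = u_lab / u_ref
= 0.571 / 0.0177
= 32.2599

32.2599


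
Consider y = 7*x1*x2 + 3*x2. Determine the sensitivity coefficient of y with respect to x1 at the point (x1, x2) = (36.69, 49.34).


y = 7*x1*x2 + 3*x2
dy/dx1 = 7*x2
Evaluate at x2 = 49.34: c1 = 7 * 49.34
c1 = 345.3800

345.3800


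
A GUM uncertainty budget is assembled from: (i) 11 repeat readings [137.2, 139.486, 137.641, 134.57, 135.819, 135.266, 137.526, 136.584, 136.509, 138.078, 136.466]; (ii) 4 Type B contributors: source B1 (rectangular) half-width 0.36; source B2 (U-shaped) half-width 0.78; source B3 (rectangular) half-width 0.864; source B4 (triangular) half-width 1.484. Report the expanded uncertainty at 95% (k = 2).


mean = (137.2 + 139.486 + 137.641 + 134.57 + 135.819 + 135.266 + 137.526 + 136.584 + 136.509 + 138.078 + 136.466) / 11 = 136.8313636
s = sqrt(sum((x - mean)^2)/(n-1)) = 1.369771
u_A = s / sqrt(n) = 1.369771 / sqrt(11) = 0.4130015
u_B1 = 0.36 / sqrt(3) = 0.2078461
u_B2 = 0.78 / sqrt(2) = 0.55154329
u_B3 = 0.864 / sqrt(3) = 0.49883063
u_B4 = 1.484 / sqrt(6) = 0.60584046
uc = sqrt(0.4130015^2 + 0.2078461^2 + 0.55154329^2 + 0.49883063^2 + 0.60584046^2) = 1.0648215
U = k * uc = 2 * 1.0648215
U = 2.1296

2.1296


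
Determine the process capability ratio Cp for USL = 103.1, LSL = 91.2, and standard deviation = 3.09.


Cp = (USL - LSL) / (6 * sigma)
= (103.1 - 91.2) / (6 * 3.09)
= 11.9000 / 18.5400
= 0.6419

0.6419


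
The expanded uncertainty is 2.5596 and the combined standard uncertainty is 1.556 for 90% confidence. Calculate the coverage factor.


k = U / uc
k = 2.5596 / 1.556
k = 1.645

1.645


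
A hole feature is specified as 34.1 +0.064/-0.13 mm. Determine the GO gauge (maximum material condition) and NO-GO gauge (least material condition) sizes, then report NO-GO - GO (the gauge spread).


GO = nominal - lower_tol (smallest hole = maximum material condition)
GO = 34.1 - 0.13 = 33.97
NO-GO = nominal + upper_tol (largest hole = least material condition)
NO-GO = 34.1 + 0.064 = 34.164
spread = NO-GO - GO = 34.164 - 33.97 = 0.1940

0.1940


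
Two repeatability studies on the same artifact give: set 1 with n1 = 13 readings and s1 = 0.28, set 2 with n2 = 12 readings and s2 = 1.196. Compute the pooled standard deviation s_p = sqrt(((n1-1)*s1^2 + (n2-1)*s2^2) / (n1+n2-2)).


s_p = sqrt(((n1-1)*s1^2 + (n2-1)*s2^2) / (n1+n2-2))
numerator = (13-1)*0.28^2 + (12-1)*1.196^2 = 0.9408 + 15.734576 = 16.675376
denominator = 13 + 12 - 2 = 23
s_p^2 = 16.675376 / 23 = 0.72501635
s_p = sqrt(0.72501635) = 0.8515

0.8515


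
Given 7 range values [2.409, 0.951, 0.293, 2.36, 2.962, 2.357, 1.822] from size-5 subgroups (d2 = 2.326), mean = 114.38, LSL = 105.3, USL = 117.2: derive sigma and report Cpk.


R_bar = (2.409 + 0.951 + 0.293 + 2.36 + 2.962 + 2.357 + 1.822) / 7 = 1.8791429
sigma = R_bar / d2 = 1.8791429 / 2.326 = 0.80788603
Cp = (USL - LSL)/(6*sigma) = (117.2 - 105.3)/(6*0.80788603) = 2.4550
Cpu = (117.2 - 114.38)/(3*0.80788603) = 1.1635
Cpl = (114.38 - 105.3)/(3*0.80788603) = 3.7464
Cpk = min(Cpu, Cpl) = 1.1635

1.1635


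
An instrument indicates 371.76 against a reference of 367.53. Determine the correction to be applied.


Correction = standard - reading
= 367.53 - 371.76
= -4.2300

-4.2300


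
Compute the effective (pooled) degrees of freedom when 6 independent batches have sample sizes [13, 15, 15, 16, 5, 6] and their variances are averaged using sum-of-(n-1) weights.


nu = sum_i (n_i - 1)
nu = ((13 - 1) + (15 - 1) + (15 - 1) + (16 - 1) + (5 - 1) + (6 - 1))
nu = 12 + 14 + 14 + 15 + 4 + 5
nu = 64

64


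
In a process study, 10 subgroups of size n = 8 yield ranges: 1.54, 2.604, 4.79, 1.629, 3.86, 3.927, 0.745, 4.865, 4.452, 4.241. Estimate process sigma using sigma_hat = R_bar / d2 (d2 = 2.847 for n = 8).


R_bar = (1.54 + 2.604 + 4.79 + 1.629 + 3.86 + 3.927 + 0.745 + 4.865 + 4.452 + 4.241) / 10
R_bar = 32.653 / 10 = 3.2653
sigma_hat = R_bar / d2 = 3.2653 / 2.847 = 1.1469

1.1469


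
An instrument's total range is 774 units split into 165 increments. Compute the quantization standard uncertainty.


resolution = range / divisions
resolution = 774 / 165 = 4.6909091
u_res = resolution / (2*sqrt(3))
u_res = 4.6909091 / 3.4641016
u_res = 1.3541

1.3541


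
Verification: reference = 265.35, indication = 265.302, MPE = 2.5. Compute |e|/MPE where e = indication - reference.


e = indication - reference = 265.302 - 265.35 = -0.0480
|e| = 0.0480
ratio = |e| / MPE = 0.0480 / 2.5
ratio = 0.0192

0.0192


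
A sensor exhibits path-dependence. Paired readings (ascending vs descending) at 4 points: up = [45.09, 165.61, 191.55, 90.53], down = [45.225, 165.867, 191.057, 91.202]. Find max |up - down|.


|45.09 - 45.225| = 0.1350
|165.61 - 165.867| = 0.2570
|191.55 - 191.057| = 0.4930
|90.53 - 91.202| = 0.6720
hysteresis = max(diffs) = 0.6720

0.6720


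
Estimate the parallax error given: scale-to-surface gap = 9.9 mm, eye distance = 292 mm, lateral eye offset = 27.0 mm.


error = h * offset / d
= 9.9 * 27.0 / 292
= 0.9154

0.9154


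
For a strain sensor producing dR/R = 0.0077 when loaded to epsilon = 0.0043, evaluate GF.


GF = (dR/R) / epsilon
= 0.0077 / 0.0043
= 1.7907

1.7907


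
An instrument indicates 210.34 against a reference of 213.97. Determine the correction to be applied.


Correction = standard - reading
= 213.97 - 210.34
= 3.6300

3.6300


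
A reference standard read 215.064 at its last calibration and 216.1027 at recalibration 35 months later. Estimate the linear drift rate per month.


rate = (v2 - v1) / months
= (216.1027 - 215.064) / 35
= 1.0387 / 35
= 0.0297

0.0297


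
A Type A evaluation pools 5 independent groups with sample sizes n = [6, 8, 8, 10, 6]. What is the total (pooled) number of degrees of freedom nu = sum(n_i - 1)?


nu = sum_i (n_i - 1)
nu = ((6 - 1) + (8 - 1) + (8 - 1) + (10 - 1) + (6 - 1))
nu = 5 + 7 + 7 + 9 + 5
nu = 33

33


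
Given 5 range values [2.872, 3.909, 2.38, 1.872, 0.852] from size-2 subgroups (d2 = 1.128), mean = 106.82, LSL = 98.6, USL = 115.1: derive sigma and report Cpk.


R_bar = (2.872 + 3.909 + 2.38 + 1.872 + 0.852) / 5 = 2.377
sigma = R_bar / d2 = 2.377 / 1.128 = 2.1072695
Cp = (USL - LSL)/(6*sigma) = (115.1 - 98.6)/(6*2.1072695) = 1.3050
Cpu = (115.1 - 106.82)/(3*2.1072695) = 1.3098
Cpl = (106.82 - 98.6)/(3*2.1072695) = 1.3003
Cpk = min(Cpu, Cpl) = 1.3003

1.3003


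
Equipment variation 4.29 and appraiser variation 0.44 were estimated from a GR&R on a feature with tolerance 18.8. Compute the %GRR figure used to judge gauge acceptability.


GRR = sqrt(EV^2 + AV^2) = sqrt(4.29^2 + 0.44^2) = 4.3125051
%GRR = GRR / tol * 100 = 4.3125051 / 18.8 * 100
%GRR = 22.9389

22.9389


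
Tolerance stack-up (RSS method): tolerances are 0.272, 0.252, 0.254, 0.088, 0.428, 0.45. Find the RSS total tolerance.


RSS = sqrt(0.272^2 + 0.252^2 + 0.254^2 + 0.088^2 + 0.428^2 + 0.45^2)
= sqrt(0.595432)
= 0.7716

0.7716
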